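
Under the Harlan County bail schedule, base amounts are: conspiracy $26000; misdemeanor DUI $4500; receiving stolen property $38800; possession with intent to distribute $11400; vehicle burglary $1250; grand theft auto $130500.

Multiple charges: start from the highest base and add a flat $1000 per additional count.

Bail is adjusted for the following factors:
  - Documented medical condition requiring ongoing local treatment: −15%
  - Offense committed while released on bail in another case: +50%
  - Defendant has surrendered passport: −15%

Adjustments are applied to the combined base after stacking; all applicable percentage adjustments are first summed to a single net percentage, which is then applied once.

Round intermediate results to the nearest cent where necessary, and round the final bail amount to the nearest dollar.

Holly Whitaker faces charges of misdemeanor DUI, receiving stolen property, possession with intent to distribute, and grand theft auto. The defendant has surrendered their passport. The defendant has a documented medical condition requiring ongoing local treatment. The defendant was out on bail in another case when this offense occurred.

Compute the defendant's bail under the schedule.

$160200

Base amounts from the schedule: misdemeanor DUI $4500; receiving stolen property $38800; possession with intent to distribute $11400; grand theft auto $130500.
Stacking rule: highest base plus $1000 per additional charge. Highest is grand theft auto at $130500; 3 additional charges → +$3000. Combined base = $133500.
Net percentage adjustment: −15% +50% −15% = +20%. $133500 × 1.2 = $160200.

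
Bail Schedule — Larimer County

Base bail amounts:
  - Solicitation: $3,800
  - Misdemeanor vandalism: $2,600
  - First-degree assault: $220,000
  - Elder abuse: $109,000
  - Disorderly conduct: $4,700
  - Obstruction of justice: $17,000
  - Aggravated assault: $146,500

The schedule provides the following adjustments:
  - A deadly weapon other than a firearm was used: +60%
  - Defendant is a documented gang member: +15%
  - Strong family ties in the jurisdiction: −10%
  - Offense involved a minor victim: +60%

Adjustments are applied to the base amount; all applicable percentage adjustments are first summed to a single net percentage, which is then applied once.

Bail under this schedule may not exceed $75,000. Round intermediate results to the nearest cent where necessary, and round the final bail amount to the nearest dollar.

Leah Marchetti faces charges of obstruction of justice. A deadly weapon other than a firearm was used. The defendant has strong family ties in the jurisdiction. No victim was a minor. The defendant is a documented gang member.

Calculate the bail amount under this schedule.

Base amounts from the schedule: obstruction of justice $17,000.
Single charge. Combined base = $17,000.
Net percentage adjustment: +60% +15% −10% = +65%. $17,000 × 1.65 = $28,050.
$28,050 is within the $75,000 maximum.

$28,050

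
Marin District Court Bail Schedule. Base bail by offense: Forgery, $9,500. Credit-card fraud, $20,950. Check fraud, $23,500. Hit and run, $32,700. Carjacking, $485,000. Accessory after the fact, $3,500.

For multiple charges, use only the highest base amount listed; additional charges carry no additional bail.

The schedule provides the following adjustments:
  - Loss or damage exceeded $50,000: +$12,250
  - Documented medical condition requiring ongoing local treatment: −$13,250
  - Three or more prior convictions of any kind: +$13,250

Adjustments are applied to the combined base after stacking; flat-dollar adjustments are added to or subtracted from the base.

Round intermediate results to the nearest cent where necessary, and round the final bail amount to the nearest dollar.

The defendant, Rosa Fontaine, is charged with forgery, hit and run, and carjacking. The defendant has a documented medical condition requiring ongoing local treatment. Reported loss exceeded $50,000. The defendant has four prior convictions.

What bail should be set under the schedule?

Base amounts from the schedule: forgery $9,500; hit and run $32,700; carjacking $485,000.
Stacking rule: use the highest base only. Highest is carjacking at $485,000. Combined base = $485,000.
Loss or damage exceeded $50,000 (+$12,250 flat): $485,000 + $12,250 = $497,250.
Documented medical condition requiring ongoing local treatment (−$13,250 flat): $497,250 − $13,250 = $484,000.
Three or more prior convictions of any kind (+$13,250 flat): $484,000 + $13,250 = $497,250.

$497,250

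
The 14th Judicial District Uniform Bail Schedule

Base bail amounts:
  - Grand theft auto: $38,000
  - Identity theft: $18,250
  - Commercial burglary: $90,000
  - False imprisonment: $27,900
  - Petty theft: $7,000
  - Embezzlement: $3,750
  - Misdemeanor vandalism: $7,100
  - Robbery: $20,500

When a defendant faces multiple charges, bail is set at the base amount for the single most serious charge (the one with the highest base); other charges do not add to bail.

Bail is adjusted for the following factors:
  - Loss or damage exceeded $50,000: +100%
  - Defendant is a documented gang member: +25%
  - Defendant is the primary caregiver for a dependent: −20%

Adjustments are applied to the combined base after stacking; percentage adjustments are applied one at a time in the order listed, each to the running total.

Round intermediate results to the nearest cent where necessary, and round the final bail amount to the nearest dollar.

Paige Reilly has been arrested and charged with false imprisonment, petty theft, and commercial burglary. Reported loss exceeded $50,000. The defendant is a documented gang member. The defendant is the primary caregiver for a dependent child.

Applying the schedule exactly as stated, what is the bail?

$180,000

Base amounts from the schedule: false imprisonment $27,900; petty theft $7,000; commercial burglary $90,000.
Stacking rule: use the highest base only. Highest is commercial burglary at $90,000. Combined base = $90,000.
Loss or damage exceeded $50,000 (+100%): $90,000 × 2 = $180,000.
Defendant is a documented gang member (+25%): $180,000 × 1.25 = $225,000.
Defendant is the primary caregiver for a dependent (−20%): $225,000 × 0.8 = $180,000.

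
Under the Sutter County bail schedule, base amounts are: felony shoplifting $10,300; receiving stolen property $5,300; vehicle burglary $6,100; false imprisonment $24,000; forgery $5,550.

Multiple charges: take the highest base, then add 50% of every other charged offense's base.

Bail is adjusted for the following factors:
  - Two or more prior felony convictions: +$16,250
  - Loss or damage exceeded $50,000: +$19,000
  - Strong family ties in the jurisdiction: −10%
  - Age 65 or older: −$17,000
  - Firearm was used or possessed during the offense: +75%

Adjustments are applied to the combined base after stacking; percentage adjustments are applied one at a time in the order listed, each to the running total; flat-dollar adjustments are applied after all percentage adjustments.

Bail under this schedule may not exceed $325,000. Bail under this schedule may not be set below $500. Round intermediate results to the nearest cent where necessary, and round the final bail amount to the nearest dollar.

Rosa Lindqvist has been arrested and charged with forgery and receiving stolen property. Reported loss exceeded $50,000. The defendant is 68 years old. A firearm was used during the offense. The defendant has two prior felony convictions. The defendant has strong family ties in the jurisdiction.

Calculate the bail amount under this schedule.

$31,165

Base amounts from the schedule: forgery $5,550; receiving stolen property $5,300.
Stacking rule: highest base plus 50% of each additional charge. Highest is forgery at $5,550. Additional: $5,300 × 50% = $2,650. Combined base = $5,550 + $2,650 = $8,200.
Strong family ties in the jurisdiction (−10%): $8,200 × 0.9 = $7,380.
Firearm was used or possessed during the offense (+75%): $7,380 × 1.75 = $12,915.
Two or more prior felony convictions (+$16,250 flat): $12,915 + $16,250 = $29,165.
Loss or damage exceeded $50,000 (+$19,000 flat): $29,165 + $19,000 = $48,165.
Age 65 or older (−$17,000 flat): $48,165 − $17,000 = $31,165.
$31,165 is within the $325,000 maximum.
$31,165 is at or above the $500 minimum.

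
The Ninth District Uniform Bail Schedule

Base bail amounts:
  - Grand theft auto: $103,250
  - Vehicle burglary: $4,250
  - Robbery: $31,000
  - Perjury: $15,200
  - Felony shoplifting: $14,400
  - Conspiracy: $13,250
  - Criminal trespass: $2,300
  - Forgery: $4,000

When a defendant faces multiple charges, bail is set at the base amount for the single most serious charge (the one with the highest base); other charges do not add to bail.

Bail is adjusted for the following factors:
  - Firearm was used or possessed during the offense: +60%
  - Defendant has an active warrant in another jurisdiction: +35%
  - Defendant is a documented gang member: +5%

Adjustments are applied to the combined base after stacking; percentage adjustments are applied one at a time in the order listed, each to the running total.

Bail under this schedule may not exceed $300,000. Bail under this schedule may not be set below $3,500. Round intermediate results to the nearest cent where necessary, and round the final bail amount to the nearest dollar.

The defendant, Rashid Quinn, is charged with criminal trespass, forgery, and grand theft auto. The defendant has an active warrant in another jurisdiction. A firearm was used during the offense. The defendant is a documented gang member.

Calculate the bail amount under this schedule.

Base amounts from the schedule: criminal trespass $2,300; forgery $4,000; grand theft auto $103,250.
Stacking rule: use the highest base only. Highest is grand theft auto at $103,250. Combined base = $103,250.
Firearm was used or possessed during the offense (+60%): $103,250 × 1.6 = $165,200.
Defendant has an active warrant in another jurisdiction (+35%): $165,200 × 1.35 = $223,020.
Defendant is a documented gang member (+5%): $223,020 × 1.05 = $234,171.
$234,171 is within the $300,000 maximum.
$234,171 is at or above the $3,500 minimum.

$234,171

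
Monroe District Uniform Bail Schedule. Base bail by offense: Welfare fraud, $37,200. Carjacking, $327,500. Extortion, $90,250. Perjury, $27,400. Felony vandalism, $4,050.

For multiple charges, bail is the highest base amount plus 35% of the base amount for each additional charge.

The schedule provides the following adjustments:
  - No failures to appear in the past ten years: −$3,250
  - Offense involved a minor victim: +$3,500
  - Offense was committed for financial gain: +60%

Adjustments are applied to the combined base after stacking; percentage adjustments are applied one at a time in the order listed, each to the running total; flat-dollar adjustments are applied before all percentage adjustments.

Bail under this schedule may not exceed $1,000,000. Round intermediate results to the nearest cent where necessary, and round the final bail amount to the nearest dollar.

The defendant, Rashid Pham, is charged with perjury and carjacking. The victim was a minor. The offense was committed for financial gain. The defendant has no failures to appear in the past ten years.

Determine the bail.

$539,744

Base amounts from the schedule: perjury $27,400; carjacking $327,500.
Stacking rule: highest base plus 35% of each additional charge. Highest is carjacking at $327,500. Additional: $27,400 × 35% = $9,590. Combined base = $327,500 + $9,590 = $337,090.
No failures to appear in the past ten years (−$3,250 flat): $337,090 − $3,250 = $333,840.
Offense involved a minor victim (+$3,500 flat): $333,840 + $3,500 = $337,340.
Offense was committed for financial gain (+60%): $337,340 × 1.6 = $539,744.
$539,744 is within the $1,000,000 maximum.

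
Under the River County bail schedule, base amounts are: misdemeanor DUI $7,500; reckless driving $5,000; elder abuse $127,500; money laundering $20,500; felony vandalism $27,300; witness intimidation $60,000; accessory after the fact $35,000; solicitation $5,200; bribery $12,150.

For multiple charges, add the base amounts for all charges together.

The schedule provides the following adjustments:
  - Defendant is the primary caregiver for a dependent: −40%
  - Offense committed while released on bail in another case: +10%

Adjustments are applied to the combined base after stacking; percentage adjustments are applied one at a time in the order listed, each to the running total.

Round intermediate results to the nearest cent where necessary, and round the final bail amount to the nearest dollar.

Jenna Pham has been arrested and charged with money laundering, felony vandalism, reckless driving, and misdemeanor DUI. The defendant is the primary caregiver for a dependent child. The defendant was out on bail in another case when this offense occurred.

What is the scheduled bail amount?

$39,798

Base amounts from the schedule: money laundering $20,500; felony vandalism $27,300; reckless driving $5,000; misdemeanor DUI $7,500.
Stacking rule: sum of all bases. $20,500 + $27,300 + $5,000 + $7,500 = $60,300.
Defendant is the primary caregiver for a dependent (−40%): $60,300 × 0.6 = $36,180.
Offense committed while released on bail in another case (+10%): $36,180 × 1.1 = $39,798.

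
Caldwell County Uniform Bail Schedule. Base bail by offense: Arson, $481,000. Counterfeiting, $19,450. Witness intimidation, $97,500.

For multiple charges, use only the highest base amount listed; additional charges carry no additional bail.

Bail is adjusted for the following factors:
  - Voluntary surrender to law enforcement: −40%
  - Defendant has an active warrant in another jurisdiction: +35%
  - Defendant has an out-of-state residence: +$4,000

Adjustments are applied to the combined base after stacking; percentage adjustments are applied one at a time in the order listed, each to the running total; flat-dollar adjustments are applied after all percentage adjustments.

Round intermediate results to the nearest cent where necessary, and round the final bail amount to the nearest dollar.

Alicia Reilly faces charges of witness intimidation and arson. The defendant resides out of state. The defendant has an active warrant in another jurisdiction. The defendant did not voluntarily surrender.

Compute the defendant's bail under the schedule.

Base amounts from the schedule: witness intimidation $97,500; arson $481,000.
Stacking rule: use the highest base only. Highest is arson at $481,000. Combined base = $481,000.
Defendant has an active warrant in another jurisdiction (+35%): $481,000 × 1.35 = $649,350.
Defendant has an out-of-state residence (+$4,000 flat): $649,350 + $4,000 = $653,350.

$653,350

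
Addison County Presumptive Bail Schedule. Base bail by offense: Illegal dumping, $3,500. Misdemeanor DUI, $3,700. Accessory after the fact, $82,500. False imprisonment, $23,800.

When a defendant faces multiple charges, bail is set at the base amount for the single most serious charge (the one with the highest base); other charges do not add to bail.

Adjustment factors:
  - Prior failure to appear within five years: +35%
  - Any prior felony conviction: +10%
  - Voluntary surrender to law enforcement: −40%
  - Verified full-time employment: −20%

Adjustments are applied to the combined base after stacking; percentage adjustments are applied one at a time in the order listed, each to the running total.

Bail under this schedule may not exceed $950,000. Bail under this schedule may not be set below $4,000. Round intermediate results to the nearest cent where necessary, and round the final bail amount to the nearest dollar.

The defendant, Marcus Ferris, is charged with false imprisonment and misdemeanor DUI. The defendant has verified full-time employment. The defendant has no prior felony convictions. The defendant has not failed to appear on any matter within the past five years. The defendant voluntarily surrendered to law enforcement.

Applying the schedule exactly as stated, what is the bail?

$11,424

Base amounts from the schedule: false imprisonment $23,800; misdemeanor DUI $3,700.
Stacking rule: use the highest base only. Highest is false imprisonment at $23,800. Combined base = $23,800.
Voluntary surrender to law enforcement (−40%): $23,800 × 0.6 = $14,280.
Verified full-time employment (−20%): $14,280 × 0.8 = $11,424.
$11,424 is within the $950,000 maximum.
$11,424 is at or above the $4,000 minimum.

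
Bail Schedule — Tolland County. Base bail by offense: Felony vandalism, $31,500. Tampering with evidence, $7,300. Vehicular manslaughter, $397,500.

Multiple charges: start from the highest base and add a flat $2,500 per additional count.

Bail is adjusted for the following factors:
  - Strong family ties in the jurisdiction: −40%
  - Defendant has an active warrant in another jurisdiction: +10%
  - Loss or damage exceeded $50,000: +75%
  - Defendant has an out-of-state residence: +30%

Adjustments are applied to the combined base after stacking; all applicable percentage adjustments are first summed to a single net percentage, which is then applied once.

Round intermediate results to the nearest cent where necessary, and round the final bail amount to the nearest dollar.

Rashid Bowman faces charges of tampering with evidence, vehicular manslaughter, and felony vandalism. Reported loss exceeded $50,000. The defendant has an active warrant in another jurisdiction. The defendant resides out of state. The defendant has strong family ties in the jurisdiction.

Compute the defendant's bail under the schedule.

Base amounts from the schedule: tampering with evidence $7,300; vehicular manslaughter $397,500; felony vandalism $31,500.
Stacking rule: highest base plus $2,500 per additional charge. Highest is vehicular manslaughter at $397,500; 2 additional charges → +$5,000. Combined base = $402,500.
Net percentage adjustment: −40% +10% +75% +30% = +75%. $402,500 × 1.75 = $704,375.

$704,375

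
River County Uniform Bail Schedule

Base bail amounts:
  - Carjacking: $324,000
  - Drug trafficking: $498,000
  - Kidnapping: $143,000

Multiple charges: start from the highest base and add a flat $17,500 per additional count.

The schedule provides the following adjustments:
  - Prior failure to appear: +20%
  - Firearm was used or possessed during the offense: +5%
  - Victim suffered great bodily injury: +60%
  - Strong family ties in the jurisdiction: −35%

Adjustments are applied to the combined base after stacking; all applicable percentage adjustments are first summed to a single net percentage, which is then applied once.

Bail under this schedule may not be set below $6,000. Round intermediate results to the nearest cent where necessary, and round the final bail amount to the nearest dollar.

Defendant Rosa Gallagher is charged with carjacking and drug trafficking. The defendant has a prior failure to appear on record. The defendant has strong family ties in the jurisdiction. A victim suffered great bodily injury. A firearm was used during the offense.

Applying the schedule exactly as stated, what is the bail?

Base amounts from the schedule: carjacking $324,000; drug trafficking $498,000.
Stacking rule: highest base plus $17,500 per additional charge. Highest is drug trafficking at $498,000; 1 additional charge → +$17,500. Combined base = $515,500.
Net percentage adjustment: +20% +5% +60% −35% = +50%. $515,500 × 1.5 = $773,250.
$773,250 is at or above the $6,000 minimum.

$773,250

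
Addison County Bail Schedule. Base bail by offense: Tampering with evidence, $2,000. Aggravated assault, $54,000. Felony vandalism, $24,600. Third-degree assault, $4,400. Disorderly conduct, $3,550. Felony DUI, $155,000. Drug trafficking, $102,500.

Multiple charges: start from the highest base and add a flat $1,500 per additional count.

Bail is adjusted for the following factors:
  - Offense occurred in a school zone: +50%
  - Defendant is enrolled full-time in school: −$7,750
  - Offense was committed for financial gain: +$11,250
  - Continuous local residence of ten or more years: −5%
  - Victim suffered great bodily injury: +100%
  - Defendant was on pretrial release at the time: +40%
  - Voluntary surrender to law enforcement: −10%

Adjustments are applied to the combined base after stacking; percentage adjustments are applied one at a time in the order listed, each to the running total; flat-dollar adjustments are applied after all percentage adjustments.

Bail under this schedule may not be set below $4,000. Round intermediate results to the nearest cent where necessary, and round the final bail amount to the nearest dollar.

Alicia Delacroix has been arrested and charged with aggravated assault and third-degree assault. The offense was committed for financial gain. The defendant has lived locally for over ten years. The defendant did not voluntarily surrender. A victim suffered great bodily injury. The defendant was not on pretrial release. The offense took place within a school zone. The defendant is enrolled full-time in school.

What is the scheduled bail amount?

$161,675

Base amounts from the schedule: aggravated assault $54,000; third-degree assault $4,400.
Stacking rule: highest base plus $1,500 per additional charge. Highest is aggravated assault at $54,000; 1 additional charge → +$1,500. Combined base = $55,500.
Offense occurred in a school zone (+50%): $55,500 × 1.5 = $83,250.
Continuous local residence of ten or more years (−5%): $83,250 × 0.95 = $79,087.50.
Victim suffered great bodily injury (+100%): $79,087.50 × 2 = $158,175.
Defendant is enrolled full-time in school (−$7,750 flat): $158,175 − $7,750 = $150,425.
Offense was committed for financial gain (+$11,250 flat): $150,425 + $11,250 = $161,675.
$161,675 is at or above the $4,000 minimum.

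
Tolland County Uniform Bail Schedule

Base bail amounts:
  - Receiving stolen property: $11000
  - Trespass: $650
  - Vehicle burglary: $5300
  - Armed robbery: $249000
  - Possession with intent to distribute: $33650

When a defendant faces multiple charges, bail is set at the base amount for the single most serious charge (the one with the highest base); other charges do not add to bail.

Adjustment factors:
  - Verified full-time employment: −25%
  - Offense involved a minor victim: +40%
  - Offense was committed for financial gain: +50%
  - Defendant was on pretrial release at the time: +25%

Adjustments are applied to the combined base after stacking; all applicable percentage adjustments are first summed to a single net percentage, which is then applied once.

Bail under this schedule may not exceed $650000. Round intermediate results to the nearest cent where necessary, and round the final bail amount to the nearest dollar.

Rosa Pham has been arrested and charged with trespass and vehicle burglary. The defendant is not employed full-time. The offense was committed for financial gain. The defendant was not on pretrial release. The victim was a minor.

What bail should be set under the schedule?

$10070

Base amounts from the schedule: trespass $650; vehicle burglary $5300.
Stacking rule: use the highest base only. Highest is vehicle burglary at $5300. Combined base = $5300.
Net percentage adjustment: +40% +50% = +90%. $5300 × 1.9 = $10070.
$10070 is within the $650000 maximum.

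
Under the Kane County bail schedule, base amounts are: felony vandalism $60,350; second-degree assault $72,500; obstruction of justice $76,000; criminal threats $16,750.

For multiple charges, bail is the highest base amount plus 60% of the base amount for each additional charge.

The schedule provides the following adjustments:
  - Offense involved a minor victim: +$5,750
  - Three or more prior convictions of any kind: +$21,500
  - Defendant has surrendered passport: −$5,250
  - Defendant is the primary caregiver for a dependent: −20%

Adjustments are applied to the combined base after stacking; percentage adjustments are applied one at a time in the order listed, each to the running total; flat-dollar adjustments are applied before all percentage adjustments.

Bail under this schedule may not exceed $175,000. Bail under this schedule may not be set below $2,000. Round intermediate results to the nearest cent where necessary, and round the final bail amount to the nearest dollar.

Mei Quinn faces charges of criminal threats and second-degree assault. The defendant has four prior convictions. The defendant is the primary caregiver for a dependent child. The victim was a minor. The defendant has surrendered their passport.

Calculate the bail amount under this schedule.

$83,640

Base amounts from the schedule: criminal threats $16,750; second-degree assault $72,500.
Stacking rule: highest base plus 60% of each additional charge. Highest is second-degree assault at $72,500. Additional: $16,750 × 60% = $10,050. Combined base = $72,500 + $10,050 = $82,550.
Offense involved a minor victim (+$5,750 flat): $82,550 + $5,750 = $88,300.
Three or more prior convictions of any kind (+$21,500 flat): $88,300 + $21,500 = $109,800.
Defendant has surrendered passport (−$5,250 flat): $109,800 − $5,250 = $104,550.
Defendant is the primary caregiver for a dependent (−20%): $104,550 × 0.8 = $83,640.
$83,640 is within the $175,000 maximum.
$83,640 is at or above the $2,000 minimum.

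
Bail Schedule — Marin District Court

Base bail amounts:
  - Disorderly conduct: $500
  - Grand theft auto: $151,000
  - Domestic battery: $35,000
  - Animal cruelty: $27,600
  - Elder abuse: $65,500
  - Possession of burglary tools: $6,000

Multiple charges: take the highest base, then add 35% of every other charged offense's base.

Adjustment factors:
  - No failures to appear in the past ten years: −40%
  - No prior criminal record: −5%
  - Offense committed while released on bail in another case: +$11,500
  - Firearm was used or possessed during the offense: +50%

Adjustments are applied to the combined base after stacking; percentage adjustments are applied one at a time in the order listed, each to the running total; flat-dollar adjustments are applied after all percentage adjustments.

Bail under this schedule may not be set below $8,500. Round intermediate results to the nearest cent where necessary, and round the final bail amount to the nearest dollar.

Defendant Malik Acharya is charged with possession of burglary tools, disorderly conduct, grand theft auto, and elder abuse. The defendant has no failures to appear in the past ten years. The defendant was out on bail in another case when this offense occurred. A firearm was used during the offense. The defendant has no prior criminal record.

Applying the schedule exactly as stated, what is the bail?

$162,151

Base amounts from the schedule: possession of burglary tools $6,000; disorderly conduct $500; grand theft auto $151,000; elder abuse $65,500.
Stacking rule: highest base plus 35% of each additional charge. Highest is grand theft auto at $151,000. Additional: $6,000 × 35% = $2,100; $500 × 35% = $175; $65,500 × 35% = $22,925. Combined base = $151,000 + $25,200 = $176,200.
No failures to appear in the past ten years (−40%): $176,200 × 0.6 = $105,720.
No prior criminal record (−5%): $105,720 × 0.95 = $100,434.
Firearm was used or possessed during the offense (+50%): $100,434 × 1.5 = $150,651.
Offense committed while released on bail in another case (+$11,500 flat): $150,651 + $11,500 = $162,151.
$162,151 is at or above the $8,500 minimum.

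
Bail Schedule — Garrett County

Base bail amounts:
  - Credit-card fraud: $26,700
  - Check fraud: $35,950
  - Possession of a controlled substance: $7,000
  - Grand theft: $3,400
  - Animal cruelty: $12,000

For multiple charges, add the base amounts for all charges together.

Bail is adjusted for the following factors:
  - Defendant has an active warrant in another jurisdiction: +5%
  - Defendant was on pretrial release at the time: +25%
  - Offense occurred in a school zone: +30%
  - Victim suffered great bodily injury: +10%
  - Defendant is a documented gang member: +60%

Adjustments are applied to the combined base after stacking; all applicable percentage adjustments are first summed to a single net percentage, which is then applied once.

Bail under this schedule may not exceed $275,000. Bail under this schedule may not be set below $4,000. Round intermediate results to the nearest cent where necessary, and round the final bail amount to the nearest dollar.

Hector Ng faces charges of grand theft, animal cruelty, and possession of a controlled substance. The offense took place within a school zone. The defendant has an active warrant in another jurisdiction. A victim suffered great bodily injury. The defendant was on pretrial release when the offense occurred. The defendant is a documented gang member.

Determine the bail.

Base amounts from the schedule: grand theft $3,400; animal cruelty $12,000; possession of a controlled substance $7,000.
Stacking rule: sum of all bases. $3,400 + $12,000 + $7,000 = $22,400.
Net percentage adjustment: +5% +25% +30% +10% +60% = +130%. $22,400 × 2.3 = $51,520.
$51,520 is within the $275,000 maximum.
$51,520 is at or above the $4,000 minimum.

$51,520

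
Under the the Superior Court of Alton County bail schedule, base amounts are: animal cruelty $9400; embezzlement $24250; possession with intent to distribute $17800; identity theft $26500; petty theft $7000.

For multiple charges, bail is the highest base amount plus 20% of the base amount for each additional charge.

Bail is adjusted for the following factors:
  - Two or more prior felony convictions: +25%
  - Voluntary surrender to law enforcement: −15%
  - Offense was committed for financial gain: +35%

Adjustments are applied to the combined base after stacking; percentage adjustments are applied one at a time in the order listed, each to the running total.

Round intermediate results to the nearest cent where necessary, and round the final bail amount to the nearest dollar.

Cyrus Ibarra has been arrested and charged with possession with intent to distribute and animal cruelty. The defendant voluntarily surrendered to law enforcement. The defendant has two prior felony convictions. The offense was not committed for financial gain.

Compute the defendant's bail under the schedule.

Base amounts from the schedule: possession with intent to distribute $17800; animal cruelty $9400.
Stacking rule: highest base plus 20% of each additional charge. Highest is possession with intent to distribute at $17800. Additional: $9400 × 20% = $1880. Combined base = $17800 + $1880 = $19680.
Two or more prior felony convictions (+25%): $19680 × 1.25 = $24600.
Voluntary surrender to law enforcement (−15%): $24600 × 0.85 = $20910.

$20910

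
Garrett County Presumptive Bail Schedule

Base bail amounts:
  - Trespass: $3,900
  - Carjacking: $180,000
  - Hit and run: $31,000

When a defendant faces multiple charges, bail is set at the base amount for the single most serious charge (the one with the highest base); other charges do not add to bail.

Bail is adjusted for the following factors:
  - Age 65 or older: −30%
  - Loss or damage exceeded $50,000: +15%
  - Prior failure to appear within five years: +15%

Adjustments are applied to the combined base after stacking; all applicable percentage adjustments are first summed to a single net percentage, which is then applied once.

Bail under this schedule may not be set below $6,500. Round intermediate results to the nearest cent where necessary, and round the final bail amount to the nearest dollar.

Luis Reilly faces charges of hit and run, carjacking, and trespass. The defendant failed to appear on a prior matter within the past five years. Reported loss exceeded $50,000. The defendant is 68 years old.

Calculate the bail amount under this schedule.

$180,000

Base amounts from the schedule: hit and run $31,000; carjacking $180,000; trespass $3,900.
Stacking rule: use the highest base only. Highest is carjacking at $180,000. Combined base = $180,000.
Net percentage adjustment: −30% +15% +15% = +0%. $180,000 × 1 = $180,000.
$180,000 is at or above the $6,500 minimum.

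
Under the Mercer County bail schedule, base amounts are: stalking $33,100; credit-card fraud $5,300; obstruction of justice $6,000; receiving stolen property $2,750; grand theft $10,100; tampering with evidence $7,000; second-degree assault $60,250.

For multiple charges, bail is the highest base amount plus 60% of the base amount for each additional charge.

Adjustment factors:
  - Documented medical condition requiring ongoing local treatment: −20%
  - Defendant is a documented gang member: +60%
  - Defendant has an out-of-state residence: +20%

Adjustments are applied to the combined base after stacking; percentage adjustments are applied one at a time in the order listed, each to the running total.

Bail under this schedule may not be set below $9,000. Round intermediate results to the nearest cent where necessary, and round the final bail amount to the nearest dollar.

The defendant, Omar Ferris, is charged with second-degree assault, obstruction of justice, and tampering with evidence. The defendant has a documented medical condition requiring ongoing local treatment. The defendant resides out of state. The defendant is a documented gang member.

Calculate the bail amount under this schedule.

$104,525

Base amounts from the schedule: second-degree assault $60,250; obstruction of justice $6,000; tampering with evidence $7,000.
Stacking rule: highest base plus 60% of each additional charge. Highest is second-degree assault at $60,250. Additional: $6,000 × 60% = $3,600; $7,000 × 60% = $4,200. Combined base = $60,250 + $7,800 = $68,050.
Documented medical condition requiring ongoing local treatment (−20%): $68,050 × 0.8 = $54,440.
Defendant is a documented gang member (+60%): $54,440 × 1.6 = $87,104.
Defendant has an out-of-state residence (+20%): $87,104 × 1.2 = $104,524.80.
$104,524.80 is at or above the $9,000 minimum.
Rounded to the nearest dollar: $104,525.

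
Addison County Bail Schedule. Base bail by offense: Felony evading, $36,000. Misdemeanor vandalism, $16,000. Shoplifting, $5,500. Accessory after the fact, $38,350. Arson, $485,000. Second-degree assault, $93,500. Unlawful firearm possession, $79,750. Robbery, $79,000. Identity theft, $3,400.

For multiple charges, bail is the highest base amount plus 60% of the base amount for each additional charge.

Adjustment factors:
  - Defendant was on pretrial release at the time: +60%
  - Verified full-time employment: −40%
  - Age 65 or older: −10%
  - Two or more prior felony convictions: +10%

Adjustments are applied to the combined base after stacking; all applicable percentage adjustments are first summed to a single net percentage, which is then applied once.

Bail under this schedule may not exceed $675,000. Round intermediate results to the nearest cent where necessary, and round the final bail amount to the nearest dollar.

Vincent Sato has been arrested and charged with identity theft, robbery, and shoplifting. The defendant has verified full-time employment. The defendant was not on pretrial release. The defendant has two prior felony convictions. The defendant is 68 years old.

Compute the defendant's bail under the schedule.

$50,604

Base amounts from the schedule: identity theft $3,400; robbery $79,000; shoplifting $5,500.
Stacking rule: highest base plus 60% of each additional charge. Highest is robbery at $79,000. Additional: $3,400 × 60% = $2,040; $5,500 × 60% = $3,300. Combined base = $79,000 + $5,340 = $84,340.
Net percentage adjustment: −40% −10% +10% = −40%. $84,340 × 0.6 = $50,604.
$50,604 is within the $675,000 maximum.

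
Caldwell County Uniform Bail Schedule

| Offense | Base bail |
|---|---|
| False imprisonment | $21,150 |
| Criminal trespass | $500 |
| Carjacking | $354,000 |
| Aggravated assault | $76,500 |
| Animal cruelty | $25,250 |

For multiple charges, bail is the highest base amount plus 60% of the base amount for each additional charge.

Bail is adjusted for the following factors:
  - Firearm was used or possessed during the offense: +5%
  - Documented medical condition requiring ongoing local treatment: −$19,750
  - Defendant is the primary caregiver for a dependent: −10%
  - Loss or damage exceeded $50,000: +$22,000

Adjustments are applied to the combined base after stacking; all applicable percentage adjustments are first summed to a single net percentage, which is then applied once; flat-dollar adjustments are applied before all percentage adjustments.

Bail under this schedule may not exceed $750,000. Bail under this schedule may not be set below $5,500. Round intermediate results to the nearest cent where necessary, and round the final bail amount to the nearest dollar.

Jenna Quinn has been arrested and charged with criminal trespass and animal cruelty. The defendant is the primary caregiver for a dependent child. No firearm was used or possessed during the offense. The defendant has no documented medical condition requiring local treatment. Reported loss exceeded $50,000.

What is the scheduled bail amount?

Base amounts from the schedule: criminal trespass $500; animal cruelty $25,250.
Stacking rule: highest base plus 60% of each additional charge. Highest is animal cruelty at $25,250. Additional: $500 × 60% = $300. Combined base = $25,250 + $300 = $25,550.
Loss or damage exceeded $50,000 (+$22,000 flat): $25,550 + $22,000 = $47,550.
Defendant is the primary caregiver for a dependent (−10%): $47,550 × 0.9 = $42,795.
$42,795 is within the $750,000 maximum.
$42,795 is at or above the $5,500 minimum.

$42,795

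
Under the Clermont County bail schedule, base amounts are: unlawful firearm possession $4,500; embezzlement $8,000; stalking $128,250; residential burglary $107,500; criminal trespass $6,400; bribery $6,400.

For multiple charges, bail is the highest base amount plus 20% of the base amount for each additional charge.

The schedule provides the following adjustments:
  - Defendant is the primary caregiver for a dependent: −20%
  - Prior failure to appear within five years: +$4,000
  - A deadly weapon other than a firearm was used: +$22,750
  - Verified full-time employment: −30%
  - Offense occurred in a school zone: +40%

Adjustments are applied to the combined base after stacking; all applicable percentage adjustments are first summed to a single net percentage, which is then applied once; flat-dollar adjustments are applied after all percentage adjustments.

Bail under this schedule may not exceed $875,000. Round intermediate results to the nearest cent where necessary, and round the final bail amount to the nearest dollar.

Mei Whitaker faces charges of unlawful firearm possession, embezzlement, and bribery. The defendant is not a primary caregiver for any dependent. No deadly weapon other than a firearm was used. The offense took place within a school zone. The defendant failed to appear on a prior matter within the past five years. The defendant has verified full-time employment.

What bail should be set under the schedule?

$15,198

Base amounts from the schedule: unlawful firearm possession $4,500; embezzlement $8,000; bribery $6,400.
Stacking rule: highest base plus 20% of each additional charge. Highest is embezzlement at $8,000. Additional: $4,500 × 20% = $900; $6,400 × 20% = $1,280. Combined base = $8,000 + $2,180 = $10,180.
Net percentage adjustment: −30% +40% = +10%. $10,180 × 1.1 = $11,198.
Prior failure to appear within five years (+$4,000 flat): $11,198 + $4,000 = $15,198.
$15,198 is within the $875,000 maximum.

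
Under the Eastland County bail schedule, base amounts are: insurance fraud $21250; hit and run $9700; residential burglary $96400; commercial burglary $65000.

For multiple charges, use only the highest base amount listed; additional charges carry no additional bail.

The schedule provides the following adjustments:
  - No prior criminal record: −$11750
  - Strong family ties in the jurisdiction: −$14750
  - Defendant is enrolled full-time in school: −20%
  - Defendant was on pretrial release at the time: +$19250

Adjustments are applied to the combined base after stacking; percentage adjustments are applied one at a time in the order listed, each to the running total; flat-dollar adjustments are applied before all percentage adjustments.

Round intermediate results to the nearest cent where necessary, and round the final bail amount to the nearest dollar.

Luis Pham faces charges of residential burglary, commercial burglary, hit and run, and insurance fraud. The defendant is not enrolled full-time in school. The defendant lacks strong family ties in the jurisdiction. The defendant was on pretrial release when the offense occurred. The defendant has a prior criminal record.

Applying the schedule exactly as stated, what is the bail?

Base amounts from the schedule: residential burglary $96400; commercial burglary $65000; hit and run $9700; insurance fraud $21250.
Stacking rule: use the highest base only. Highest is residential burglary at $96400. Combined base = $96400.
Defendant was on pretrial release at the time (+$19250 flat): $96400 + $19250 = $115650.

$115650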